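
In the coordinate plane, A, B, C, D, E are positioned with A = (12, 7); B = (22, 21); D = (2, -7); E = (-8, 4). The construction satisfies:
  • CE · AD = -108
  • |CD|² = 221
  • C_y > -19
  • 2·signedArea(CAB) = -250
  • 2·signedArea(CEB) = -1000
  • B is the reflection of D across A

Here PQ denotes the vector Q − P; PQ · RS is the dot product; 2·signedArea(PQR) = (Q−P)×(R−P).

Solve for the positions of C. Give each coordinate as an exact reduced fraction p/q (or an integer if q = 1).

C = (12, -18)

1. C_x = 12  [2·signedArea(CEB) = -1000 ∩ 2·signedArea(CAB) = -250]
2. C_y = -18  [2·signedArea(CEB) = -1000 ∩ 2·signedArea(CAB) = -250]
   → C = (12, -18)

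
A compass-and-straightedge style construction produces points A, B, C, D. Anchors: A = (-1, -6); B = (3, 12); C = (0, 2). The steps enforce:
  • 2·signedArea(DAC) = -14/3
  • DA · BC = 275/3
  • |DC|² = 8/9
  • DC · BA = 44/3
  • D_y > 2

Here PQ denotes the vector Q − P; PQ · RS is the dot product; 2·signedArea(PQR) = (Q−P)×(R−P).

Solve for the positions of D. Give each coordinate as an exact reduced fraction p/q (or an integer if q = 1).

D = (2/3, 8/3)

1. D_x = 2/3  [DC · BA = 44/3 ∩ DA · BC = 275/3]
2. D_y = 8/3  [DC · BA = 44/3 ∩ DA · BC = 275/3]
   → D = (2/3, 8/3)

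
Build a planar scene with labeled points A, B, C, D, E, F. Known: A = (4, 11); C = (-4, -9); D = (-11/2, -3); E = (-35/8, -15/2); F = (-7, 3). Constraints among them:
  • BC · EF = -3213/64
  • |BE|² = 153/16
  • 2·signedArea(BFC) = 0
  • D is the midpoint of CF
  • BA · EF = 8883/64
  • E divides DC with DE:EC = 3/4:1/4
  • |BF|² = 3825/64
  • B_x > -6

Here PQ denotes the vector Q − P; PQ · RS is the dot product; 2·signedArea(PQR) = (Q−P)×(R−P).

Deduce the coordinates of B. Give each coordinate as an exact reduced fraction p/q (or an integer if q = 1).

B = (-41/8, -9/2)

1. B_x = -41/8  [2·signedArea(BFC) = 0 ∩ BC · EF = -3213/64]
2. B_y = -9/2  [2·signedArea(BFC) = 0 ∩ BC · EF = -3213/64]
   → B = (-41/8, -9/2)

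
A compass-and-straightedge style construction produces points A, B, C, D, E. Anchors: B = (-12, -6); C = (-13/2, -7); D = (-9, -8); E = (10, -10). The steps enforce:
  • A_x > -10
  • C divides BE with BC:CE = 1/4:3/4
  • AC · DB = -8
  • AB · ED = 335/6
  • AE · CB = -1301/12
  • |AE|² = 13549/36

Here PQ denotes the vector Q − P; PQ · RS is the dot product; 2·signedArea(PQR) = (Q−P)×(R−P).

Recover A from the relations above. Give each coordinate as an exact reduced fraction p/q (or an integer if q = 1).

A = (-55/6, -7)

1. A_x = -55/6  [AB · ED = 335/6 ∩ AE · CB = -1301/12]
2. A_y = -7  [AB · ED = 335/6 ∩ AE · CB = -1301/12]
   → A = (-55/6, -7)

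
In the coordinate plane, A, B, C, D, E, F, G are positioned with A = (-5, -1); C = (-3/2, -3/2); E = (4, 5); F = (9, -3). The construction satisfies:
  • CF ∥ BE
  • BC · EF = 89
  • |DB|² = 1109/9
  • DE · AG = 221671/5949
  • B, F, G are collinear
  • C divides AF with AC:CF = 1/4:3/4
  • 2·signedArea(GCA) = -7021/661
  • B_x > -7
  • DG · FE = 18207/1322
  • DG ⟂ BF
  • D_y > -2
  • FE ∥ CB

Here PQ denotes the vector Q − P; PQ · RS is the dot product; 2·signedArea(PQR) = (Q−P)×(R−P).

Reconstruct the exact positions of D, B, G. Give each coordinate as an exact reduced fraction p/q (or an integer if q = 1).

B = (-13/2, 13/2)
D = (5/6, -11/6)
G = (5044/1983, 1898/1983)

1. B_x = -13/2  [CF ∥ BE ∩ FE ∥ CB]
2. B_y = 13/2  [CF ∥ BE ∩ FE ∥ CB]
   → B = (-13/2, 13/2)
3. G_x = 5044/1983  [B, F, G are collinear ∩ 2·signedArea(GCA) = -7021/661]
4. G_y = 1898/1983  [B, F, G are collinear ∩ 2·signedArea(GCA) = -7021/661]
   → G = (5044/1983, 1898/1983)
5. D_x = 5/6  [DG · FE = 18207/1322 ∩ DG ⟂ BF]
6. D_y = -11/6  [DG · FE = 18207/1322 ∩ DG ⟂ BF]
   → D = (5/6, -11/6)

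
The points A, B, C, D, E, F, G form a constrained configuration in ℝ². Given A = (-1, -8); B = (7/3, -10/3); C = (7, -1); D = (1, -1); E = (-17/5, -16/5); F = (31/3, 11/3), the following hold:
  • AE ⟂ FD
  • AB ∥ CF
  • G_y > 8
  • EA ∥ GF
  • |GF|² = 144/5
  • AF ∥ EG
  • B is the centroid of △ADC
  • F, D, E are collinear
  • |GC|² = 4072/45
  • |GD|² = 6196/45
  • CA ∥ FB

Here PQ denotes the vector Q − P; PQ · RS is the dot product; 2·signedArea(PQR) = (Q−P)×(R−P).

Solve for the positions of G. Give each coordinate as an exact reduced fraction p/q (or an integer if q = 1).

1. G_x = 119/15  [EA ∥ GF ∩ AF ∥ EG]
2. G_y = 127/15  [EA ∥ GF ∩ AF ∥ EG]
   → G = (119/15, 127/15)

G = (119/15, 127/15)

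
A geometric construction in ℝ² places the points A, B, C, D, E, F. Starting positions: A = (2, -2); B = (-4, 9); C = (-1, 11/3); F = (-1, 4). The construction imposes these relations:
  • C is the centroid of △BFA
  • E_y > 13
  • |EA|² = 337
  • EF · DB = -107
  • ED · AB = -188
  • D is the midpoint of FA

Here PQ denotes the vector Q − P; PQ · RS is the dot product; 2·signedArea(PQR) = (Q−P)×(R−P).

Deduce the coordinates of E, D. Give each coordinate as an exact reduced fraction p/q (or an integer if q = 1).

1. D_x = 1/2  [D is the midpoint of FA]
2. D_y = 1  [D is the midpoint of FA]
   → D = (1/2, 1)
3. E_x = -7  [ED · AB = -188 ∩ EF · DB = -107]
4. E_y = 14  [ED · AB = -188 ∩ EF · DB = -107]
   → E = (-7, 14)

D = (1/2, 1)
E = (-7, 14)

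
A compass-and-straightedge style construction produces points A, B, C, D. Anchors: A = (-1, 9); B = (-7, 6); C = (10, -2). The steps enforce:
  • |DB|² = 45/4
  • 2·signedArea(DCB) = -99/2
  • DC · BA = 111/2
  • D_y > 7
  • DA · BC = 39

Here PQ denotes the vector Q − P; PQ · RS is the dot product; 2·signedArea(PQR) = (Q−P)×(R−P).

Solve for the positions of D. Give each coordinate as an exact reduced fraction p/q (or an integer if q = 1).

1. D_x = -4  [2·signedArea(DCB) = -99/2 ∩ DA · BC = 39]
2. D_y = 15/2  [2·signedArea(DCB) = -99/2 ∩ DA · BC = 39]
   → D = (-4, 15/2)

D = (-4, 15/2)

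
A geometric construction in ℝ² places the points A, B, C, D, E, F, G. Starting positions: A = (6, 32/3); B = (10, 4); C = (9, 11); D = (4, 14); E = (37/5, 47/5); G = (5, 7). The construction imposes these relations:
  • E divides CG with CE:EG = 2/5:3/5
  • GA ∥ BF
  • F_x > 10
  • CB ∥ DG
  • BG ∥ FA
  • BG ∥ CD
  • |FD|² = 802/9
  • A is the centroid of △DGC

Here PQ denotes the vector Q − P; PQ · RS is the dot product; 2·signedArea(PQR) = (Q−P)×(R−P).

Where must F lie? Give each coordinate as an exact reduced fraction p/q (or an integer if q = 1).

F = (11, 23/3)

1. F_x = 11  [BG ∥ FA ∩ GA ∥ BF]
2. F_y = 23/3  [BG ∥ FA ∩ GA ∥ BF]
   → F = (11, 23/3)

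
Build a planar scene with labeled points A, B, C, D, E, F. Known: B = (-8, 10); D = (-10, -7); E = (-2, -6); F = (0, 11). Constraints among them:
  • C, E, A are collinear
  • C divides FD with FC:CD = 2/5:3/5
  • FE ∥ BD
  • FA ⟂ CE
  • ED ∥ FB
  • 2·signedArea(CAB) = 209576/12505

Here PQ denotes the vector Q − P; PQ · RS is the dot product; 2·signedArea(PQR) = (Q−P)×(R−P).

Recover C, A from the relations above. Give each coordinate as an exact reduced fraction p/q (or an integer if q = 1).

1. C_x = -4  [C divides FD with FC:CD = 2/5:3/5]
2. C_y = 19/5  [C divides FD with FC:CD = 2/5:3/5]
   → C = (-4, 19/5)
3. A_x = -13132/2501  [C, E, A are collinear ∩ FA ⟂ CE]
4. A_y = 24831/2501  [C, E, A are collinear ∩ FA ⟂ CE]
   → A = (-13132/2501, 24831/2501)

A = (-13132/2501, 24831/2501)
C = (-4, 19/5)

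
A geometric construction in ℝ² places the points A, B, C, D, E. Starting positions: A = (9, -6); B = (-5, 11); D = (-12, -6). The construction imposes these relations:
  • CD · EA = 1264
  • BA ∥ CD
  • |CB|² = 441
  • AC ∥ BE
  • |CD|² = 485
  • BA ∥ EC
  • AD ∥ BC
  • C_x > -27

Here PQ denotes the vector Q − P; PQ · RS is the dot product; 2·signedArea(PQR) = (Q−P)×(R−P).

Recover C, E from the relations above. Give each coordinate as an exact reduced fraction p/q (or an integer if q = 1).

C = (-26, 11)
E = (-40, 28)

1. C_x = -26  [BA ∥ CD ∩ AD ∥ BC]
2. C_y = 11  [BA ∥ CD ∩ AD ∥ BC]
   → C = (-26, 11)
3. E_x = -40  [BA ∥ EC ∩ AC ∥ BE]
4. E_y = 28  [BA ∥ EC ∩ AC ∥ BE]
   → E = (-40, 28)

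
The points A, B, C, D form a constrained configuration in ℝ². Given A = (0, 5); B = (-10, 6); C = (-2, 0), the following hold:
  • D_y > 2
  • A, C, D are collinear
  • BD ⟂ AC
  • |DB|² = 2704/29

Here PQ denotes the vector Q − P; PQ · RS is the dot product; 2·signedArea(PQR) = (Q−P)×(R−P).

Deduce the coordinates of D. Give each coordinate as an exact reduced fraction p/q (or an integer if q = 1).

D = (-30/29, 70/29)

1. D_x = -30/29  [A, C, D are collinear ∩ BD ⟂ AC]
2. D_y = 70/29  [A, C, D are collinear ∩ BD ⟂ AC]
   → D = (-30/29, 70/29)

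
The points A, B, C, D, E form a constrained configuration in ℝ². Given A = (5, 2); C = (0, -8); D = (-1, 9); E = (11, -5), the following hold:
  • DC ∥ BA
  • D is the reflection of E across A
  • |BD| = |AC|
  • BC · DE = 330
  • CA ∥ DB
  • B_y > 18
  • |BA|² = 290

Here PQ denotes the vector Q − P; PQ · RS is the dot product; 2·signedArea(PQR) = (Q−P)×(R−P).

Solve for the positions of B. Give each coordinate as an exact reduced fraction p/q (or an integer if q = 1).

1. B_x = 4  [DC ∥ BA ∩ CA ∥ DB]
2. B_y = 19  [DC ∥ BA ∩ CA ∥ DB]
   → B = (4, 19)

B = (4, 19)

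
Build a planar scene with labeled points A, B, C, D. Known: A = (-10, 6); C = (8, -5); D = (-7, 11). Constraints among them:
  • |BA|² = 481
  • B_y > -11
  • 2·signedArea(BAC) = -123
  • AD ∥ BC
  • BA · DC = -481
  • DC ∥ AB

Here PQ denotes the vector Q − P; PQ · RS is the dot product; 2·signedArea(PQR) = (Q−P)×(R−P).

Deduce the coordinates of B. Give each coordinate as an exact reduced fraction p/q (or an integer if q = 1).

B = (5, -10)

1. B_x = 5  [AD ∥ BC ∩ DC ∥ AB]
2. B_y = -10  [AD ∥ BC ∩ DC ∥ AB]
   → B = (5, -10)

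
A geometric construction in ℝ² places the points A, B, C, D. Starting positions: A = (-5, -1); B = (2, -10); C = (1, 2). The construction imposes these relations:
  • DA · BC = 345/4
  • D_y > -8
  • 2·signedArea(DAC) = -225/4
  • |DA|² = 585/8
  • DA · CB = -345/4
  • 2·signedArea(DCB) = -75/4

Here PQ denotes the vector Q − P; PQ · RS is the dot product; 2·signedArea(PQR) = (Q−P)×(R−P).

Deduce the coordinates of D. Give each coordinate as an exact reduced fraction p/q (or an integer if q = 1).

D = (1/4, -31/4)

1. D_x = 1/4  [DA · BC = 345/4 ∩ 2·signedArea(DCB) = -75/4]
2. D_y = -31/4  [DA · BC = 345/4 ∩ 2·signedArea(DCB) = -75/4]
   → D = (1/4, -31/4)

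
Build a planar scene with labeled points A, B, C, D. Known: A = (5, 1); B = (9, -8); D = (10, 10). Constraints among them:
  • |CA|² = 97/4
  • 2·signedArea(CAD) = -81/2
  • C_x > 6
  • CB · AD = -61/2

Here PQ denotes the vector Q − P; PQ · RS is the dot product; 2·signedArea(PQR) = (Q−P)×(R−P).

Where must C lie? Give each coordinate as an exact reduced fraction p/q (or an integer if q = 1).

C = (7, -7/2)

1. C_x = 7  [2·signedArea(CAD) = -81/2 ∩ CB · AD = -61/2]
2. C_y = -7/2  [2·signedArea(CAD) = -81/2 ∩ CB · AD = -61/2]
   → C = (7, -7/2)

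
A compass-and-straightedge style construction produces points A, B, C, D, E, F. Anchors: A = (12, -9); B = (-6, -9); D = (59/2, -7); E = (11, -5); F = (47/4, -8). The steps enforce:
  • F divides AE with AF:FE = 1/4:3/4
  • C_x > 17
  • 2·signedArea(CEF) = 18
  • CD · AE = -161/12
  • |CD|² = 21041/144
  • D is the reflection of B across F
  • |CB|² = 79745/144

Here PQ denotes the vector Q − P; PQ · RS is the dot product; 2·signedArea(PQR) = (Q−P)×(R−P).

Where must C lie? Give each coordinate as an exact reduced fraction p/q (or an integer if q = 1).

C = (209/12, -20/3)

1. C_x = 209/12  [2·signedArea(CEF) = 18 ∩ CD · AE = -161/12]
2. C_y = -20/3  [2·signedArea(CEF) = 18 ∩ CD · AE = -161/12]
   → C = (209/12, -20/3)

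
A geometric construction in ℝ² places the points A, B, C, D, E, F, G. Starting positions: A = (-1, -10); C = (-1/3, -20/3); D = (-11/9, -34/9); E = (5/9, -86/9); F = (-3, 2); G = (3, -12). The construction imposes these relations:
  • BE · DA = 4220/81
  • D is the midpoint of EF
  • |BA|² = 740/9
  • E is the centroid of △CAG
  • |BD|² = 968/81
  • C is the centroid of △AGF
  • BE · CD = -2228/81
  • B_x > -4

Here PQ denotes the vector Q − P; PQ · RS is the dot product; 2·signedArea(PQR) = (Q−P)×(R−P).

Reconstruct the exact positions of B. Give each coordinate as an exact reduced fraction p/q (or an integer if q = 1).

1. B_x = -11/3  [BE · DA = 4220/81 ∩ BE · CD = -2228/81]
2. B_y = -4/3  [BE · DA = 4220/81 ∩ BE · CD = -2228/81]
   → B = (-11/3, -4/3)

B = (-11/3, -4/3)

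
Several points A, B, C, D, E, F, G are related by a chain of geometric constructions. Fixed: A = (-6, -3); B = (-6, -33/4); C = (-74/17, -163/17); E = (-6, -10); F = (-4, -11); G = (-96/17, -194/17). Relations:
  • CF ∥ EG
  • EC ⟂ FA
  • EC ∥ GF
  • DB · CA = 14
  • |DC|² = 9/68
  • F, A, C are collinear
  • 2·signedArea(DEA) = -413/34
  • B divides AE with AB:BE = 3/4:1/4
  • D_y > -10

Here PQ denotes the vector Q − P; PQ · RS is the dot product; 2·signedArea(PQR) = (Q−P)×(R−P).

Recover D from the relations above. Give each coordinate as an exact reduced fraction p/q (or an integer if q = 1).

D = (-145/34, -169/17)

1. D_x = -145/34  [DB · CA = 14 ∩ 2·signedArea(DEA) = -413/34]
2. D_y = -169/17  [DB · CA = 14 ∩ 2·signedArea(DEA) = -413/34]
   → D = (-145/34, -169/17)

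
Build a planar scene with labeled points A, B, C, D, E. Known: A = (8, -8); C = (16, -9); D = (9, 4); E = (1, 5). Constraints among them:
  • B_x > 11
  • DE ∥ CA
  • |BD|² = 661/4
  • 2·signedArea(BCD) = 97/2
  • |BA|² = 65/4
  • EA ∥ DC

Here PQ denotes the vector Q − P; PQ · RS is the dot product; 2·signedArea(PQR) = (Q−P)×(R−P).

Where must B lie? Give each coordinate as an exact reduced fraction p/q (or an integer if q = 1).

1. B_x = 12  [line -13·x + -7·y + 193/2 = 0 ∩ |BD|² = 661/4]
2. B_y = -17/2  [line -13·x + -7·y + 193/2 = 0 ∩ |BD|² = 661/4]
   → B = (12, -17/2)

B = (12, -17/2)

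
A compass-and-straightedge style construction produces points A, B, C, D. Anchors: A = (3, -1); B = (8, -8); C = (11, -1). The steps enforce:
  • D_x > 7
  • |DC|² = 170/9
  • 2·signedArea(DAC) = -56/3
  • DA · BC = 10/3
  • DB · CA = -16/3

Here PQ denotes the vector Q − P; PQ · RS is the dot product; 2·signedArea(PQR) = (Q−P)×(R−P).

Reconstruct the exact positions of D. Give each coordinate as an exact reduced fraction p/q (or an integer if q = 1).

D = (22/3, -10/3)

1. D_x = 22/3  [2·signedArea(DAC) = -56/3 ∩ DB · CA = -16/3]
2. D_y = -10/3  [2·signedArea(DAC) = -56/3 ∩ DB · CA = -16/3]
   → D = (22/3, -10/3)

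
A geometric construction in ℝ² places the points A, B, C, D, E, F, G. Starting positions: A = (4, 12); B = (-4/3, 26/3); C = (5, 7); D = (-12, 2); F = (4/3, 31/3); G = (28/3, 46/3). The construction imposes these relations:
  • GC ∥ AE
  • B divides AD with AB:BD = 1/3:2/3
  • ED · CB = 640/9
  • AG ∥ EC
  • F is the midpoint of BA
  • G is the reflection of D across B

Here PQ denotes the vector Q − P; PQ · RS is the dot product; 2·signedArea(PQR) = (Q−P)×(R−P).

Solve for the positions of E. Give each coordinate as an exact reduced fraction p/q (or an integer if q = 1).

E = (-1/3, 11/3)

1. E_x = -1/3  [AG ∥ EC ∩ GC ∥ AE]
2. E_y = 11/3  [AG ∥ EC ∩ GC ∥ AE]
   → E = (-1/3, 11/3)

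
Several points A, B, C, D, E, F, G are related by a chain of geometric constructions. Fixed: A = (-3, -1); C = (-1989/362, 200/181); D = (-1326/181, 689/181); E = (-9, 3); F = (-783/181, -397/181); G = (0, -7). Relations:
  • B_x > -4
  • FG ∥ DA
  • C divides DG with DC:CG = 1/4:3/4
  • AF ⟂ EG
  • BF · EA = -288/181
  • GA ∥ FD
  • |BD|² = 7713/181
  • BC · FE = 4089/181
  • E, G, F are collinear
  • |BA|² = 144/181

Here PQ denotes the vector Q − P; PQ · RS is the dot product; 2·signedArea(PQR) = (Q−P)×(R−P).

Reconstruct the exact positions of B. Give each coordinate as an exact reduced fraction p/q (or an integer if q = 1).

1. B_x = -663/181  [BC · FE = 4089/181 ∩ BF · EA = -288/181]
2. B_y = -289/181  [BC · FE = 4089/181 ∩ BF · EA = -288/181]
   → B = (-663/181, -289/181)

B = (-663/181, -289/181)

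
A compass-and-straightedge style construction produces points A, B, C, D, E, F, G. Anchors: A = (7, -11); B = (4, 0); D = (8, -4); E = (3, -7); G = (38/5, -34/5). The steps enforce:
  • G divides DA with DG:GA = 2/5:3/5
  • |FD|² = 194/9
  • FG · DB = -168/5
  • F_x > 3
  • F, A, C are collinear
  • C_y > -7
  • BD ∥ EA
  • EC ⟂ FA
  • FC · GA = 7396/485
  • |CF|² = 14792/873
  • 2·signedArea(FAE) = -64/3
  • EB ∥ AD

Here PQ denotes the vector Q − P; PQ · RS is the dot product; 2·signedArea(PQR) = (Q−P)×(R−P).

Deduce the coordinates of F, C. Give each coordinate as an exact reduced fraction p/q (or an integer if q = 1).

C = (499/97, -599/97)
F = (11/3, -7/3)

1. F_x = 11/3  [2·signedArea(FAE) = -64/3 ∩ FG · DB = -168/5]
2. F_y = -7/3  [2·signedArea(FAE) = -64/3 ∩ FG · DB = -168/5]
   → F = (11/3, -7/3)
3. C_x = 499/97  [F, A, C are collinear ∩ EC ⟂ FA]
4. C_y = -599/97  [F, A, C are collinear ∩ EC ⟂ FA]
   → C = (499/97, -599/97)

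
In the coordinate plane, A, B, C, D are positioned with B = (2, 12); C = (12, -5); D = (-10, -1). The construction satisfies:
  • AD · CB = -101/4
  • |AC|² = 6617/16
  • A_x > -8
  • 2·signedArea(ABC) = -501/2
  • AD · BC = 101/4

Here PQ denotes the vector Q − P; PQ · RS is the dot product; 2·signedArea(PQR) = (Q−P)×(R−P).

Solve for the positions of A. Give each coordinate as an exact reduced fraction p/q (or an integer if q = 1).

A = (-7, 9/4)

1. A_x = -7  [2·signedArea(ABC) = -501/2 ∩ AD · BC = 101/4]
2. A_y = 9/4  [2·signedArea(ABC) = -501/2 ∩ AD · BC = 101/4]
   → A = (-7, 9/4)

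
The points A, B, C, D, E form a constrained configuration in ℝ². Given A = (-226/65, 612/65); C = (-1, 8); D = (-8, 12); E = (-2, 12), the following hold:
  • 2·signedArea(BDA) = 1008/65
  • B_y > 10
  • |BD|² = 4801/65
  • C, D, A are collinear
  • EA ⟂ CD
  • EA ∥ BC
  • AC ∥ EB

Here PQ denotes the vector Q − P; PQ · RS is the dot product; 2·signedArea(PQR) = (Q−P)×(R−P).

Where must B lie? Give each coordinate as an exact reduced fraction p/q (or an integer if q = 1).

B = (31/65, 688/65)

1. B_x = 31/65  [EA ∥ BC ∩ AC ∥ EB]
2. B_y = 688/65  [EA ∥ BC ∩ AC ∥ EB]
   → B = (31/65, 688/65)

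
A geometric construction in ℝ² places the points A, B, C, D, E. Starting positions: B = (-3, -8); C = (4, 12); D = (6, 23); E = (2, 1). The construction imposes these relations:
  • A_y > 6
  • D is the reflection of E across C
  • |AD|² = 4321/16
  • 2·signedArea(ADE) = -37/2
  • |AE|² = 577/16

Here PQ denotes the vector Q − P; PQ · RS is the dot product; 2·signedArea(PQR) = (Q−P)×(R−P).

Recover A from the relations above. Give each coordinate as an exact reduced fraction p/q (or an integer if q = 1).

A = (9/4, 7)

1. A_x = 9/4  [line 22·x + -4·y + -43/2 = 0 ∩ |AE|² = 577/16]
2. A_y = 7  [line 22·x + -4·y + -43/2 = 0 ∩ |AE|² = 577/16]
   → A = (9/4, 7)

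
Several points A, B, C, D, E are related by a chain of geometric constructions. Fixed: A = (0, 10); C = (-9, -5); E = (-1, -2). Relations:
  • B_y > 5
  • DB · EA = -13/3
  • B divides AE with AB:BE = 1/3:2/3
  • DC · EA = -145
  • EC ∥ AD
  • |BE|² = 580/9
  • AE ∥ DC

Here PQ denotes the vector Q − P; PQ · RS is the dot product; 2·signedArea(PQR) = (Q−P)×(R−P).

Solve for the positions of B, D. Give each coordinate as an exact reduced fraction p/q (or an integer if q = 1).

B = (-1/3, 6)
D = (-8, 7)

1. B_x = -1/3  [B divides AE with AB:BE = 1/3:2/3]
2. B_y = 6  [B divides AE with AB:BE = 1/3:2/3]
   → B = (-1/3, 6)
3. D_x = -8  [AE ∥ DC ∩ EC ∥ AD]
4. D_y = 7  [AE ∥ DC ∩ EC ∥ AD]
   → D = (-8, 7)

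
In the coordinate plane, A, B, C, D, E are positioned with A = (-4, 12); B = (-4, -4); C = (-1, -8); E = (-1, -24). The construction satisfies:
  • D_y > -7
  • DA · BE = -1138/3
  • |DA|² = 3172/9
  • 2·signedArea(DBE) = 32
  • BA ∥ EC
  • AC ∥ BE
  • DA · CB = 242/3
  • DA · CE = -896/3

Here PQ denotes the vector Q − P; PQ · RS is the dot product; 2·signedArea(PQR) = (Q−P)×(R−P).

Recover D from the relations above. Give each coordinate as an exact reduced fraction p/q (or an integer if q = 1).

1. D_x = -2  [DA · CB = 242/3 ∩ DA · CE = -896/3]
2. D_y = -20/3  [DA · CB = 242/3 ∩ DA · CE = -896/3]
   → D = (-2, -20/3)

D = (-2, -20/3)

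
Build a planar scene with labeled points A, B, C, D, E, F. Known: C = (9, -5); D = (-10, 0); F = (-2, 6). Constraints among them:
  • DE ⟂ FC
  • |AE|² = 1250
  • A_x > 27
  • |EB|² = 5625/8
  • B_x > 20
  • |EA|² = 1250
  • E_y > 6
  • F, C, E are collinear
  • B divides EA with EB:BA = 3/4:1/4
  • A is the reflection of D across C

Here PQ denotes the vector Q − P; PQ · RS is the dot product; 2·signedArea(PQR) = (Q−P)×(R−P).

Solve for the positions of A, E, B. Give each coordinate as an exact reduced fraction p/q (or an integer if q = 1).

A = (28, -10)
B = (81/4, -23/4)
E = (-3, 7)

1. A_x = 28  [A is the reflection of D across C]
2. A_y = -10  [A is the reflection of D across C]
   → A = (28, -10)
3. E_x = -3  [F, C, E are collinear ∩ DE ⟂ FC]
4. E_y = 7  [F, C, E are collinear ∩ DE ⟂ FC]
   → E = (-3, 7)
5. B_x = 81/4  [B divides EA with EB:BA = 3/4:1/4]
6. B_y = -23/4  [B divides EA with EB:BA = 3/4:1/4]
   → B = (81/4, -23/4)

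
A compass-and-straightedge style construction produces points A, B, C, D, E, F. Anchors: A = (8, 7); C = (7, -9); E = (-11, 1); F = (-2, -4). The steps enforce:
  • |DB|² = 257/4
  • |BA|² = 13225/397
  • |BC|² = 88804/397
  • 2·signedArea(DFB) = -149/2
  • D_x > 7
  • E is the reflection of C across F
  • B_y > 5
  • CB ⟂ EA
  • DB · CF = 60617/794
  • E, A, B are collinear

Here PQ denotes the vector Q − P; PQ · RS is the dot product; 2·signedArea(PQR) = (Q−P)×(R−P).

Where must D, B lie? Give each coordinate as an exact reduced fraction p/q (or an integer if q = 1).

1. B_x = 991/397  [E, A, B are collinear ∩ CB ⟂ EA]
2. B_y = 2089/397  [E, A, B are collinear ∩ CB ⟂ EA]
   → B = (991/397, 2089/397)
3. D_x = 15/2  [2·signedArea(DFB) = -149/2 ∩ DB · CF = 60617/794]
4. D_y = -1  [2·signedArea(DFB) = -149/2 ∩ DB · CF = 60617/794]
   → D = (15/2, -1)

B = (991/397, 2089/397)
D = (15/2, -1)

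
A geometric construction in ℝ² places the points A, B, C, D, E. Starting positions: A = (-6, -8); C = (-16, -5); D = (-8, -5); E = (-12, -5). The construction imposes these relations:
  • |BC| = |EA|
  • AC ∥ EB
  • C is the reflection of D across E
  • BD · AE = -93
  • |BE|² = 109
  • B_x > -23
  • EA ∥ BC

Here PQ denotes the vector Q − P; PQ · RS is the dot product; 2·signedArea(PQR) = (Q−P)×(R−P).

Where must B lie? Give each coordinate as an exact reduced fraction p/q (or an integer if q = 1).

1. B_x = -22  [EA ∥ BC ∩ AC ∥ EB]
2. B_y = -2  [EA ∥ BC ∩ AC ∥ EB]
   → B = (-22, -2)

B = (-22, -2)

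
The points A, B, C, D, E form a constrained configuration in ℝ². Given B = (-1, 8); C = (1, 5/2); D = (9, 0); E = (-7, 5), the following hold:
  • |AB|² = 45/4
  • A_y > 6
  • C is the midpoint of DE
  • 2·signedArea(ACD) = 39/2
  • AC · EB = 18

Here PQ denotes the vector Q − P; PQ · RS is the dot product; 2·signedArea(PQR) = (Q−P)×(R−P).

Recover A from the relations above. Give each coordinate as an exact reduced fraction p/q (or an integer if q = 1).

A = (-4, 13/2)

1. A_x = -4  [2·signedArea(ACD) = 39/2 ∩ AC · EB = 18]
2. A_y = 13/2  [2·signedArea(ACD) = 39/2 ∩ AC · EB = 18]
   → A = (-4, 13/2)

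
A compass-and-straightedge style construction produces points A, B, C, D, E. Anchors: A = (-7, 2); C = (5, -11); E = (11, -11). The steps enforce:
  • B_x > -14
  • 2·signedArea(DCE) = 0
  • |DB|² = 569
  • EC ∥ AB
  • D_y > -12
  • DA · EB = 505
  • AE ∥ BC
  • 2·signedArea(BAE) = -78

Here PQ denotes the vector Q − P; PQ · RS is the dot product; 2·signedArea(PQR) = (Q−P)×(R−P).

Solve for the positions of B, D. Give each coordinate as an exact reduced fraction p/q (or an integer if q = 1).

B = (-13, 2)
D = (7, -11)

1. B_x = -13  [AE ∥ BC ∩ EC ∥ AB]
2. B_y = 2  [AE ∥ BC ∩ EC ∥ AB]
   → B = (-13, 2)
3. D_x = 7  [2·signedArea(DCE) = 0 ∩ DA · EB = 505]
4. D_y = -11  [2·signedArea(DCE) = 0 ∩ DA · EB = 505]
   → D = (7, -11)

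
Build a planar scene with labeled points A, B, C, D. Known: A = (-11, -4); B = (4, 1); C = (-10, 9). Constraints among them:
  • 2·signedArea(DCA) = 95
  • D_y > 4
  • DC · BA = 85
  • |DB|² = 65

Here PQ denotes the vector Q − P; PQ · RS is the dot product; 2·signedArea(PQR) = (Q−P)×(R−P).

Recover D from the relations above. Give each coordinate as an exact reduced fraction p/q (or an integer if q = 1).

1. D_x = -3  [DC · BA = 85 ∩ 2·signedArea(DCA) = 95]
2. D_y = 5  [DC · BA = 85 ∩ 2·signedArea(DCA) = 95]
   → D = (-3, 5)

D = (-3, 5)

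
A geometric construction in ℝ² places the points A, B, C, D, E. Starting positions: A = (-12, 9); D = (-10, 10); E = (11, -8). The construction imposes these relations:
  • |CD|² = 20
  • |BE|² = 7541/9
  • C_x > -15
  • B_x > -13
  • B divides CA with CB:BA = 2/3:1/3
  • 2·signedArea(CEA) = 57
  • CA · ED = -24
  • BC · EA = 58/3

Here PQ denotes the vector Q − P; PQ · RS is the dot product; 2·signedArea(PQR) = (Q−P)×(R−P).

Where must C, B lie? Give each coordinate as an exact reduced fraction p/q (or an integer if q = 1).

B = (-38/3, 26/3)
C = (-14, 8)

1. C_x = -14  [2·signedArea(CEA) = 57 ∩ CA · ED = -24]
2. C_y = 8  [2·signedArea(CEA) = 57 ∩ CA · ED = -24]
   → C = (-14, 8)
3. B_x = -38/3  [B divides CA with CB:BA = 2/3:1/3]
4. B_y = 26/3  [B divides CA with CB:BA = 2/3:1/3]
   → B = (-38/3, 26/3)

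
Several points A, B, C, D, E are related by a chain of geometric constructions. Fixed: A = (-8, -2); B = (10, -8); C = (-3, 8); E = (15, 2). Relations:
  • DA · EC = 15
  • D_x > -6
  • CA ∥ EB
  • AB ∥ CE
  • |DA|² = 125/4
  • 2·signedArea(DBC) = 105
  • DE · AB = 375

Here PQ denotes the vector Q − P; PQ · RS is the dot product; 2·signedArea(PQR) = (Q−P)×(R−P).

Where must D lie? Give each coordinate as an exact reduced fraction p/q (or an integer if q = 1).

D = (-11/2, 3)

1. D_x = -11/2  [DA · EC = 15 ∩ 2·signedArea(DBC) = 105]
2. D_y = 3  [DA · EC = 15 ∩ 2·signedArea(DBC) = 105]
   → D = (-11/2, 3)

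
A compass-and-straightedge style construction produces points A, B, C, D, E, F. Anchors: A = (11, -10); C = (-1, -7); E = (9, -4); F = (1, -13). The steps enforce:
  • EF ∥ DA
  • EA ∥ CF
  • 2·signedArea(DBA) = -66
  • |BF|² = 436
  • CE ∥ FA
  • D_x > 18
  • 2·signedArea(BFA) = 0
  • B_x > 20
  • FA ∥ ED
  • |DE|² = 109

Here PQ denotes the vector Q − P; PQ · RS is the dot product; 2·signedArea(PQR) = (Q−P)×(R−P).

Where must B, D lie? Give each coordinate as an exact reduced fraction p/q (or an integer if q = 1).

B = (21, -7)
D = (19, -1)

1. B_x = 21  [line -3·x + 10·y + 133 = 0 ∩ |BF|² = 436]
2. B_y = -7  [line -3·x + 10·y + 133 = 0 ∩ |BF|² = 436]
   → B = (21, -7)
3. D_x = 19  [EF ∥ DA ∩ FA ∥ ED]
4. D_y = -1  [EF ∥ DA ∩ FA ∥ ED]
   → D = (19, -1)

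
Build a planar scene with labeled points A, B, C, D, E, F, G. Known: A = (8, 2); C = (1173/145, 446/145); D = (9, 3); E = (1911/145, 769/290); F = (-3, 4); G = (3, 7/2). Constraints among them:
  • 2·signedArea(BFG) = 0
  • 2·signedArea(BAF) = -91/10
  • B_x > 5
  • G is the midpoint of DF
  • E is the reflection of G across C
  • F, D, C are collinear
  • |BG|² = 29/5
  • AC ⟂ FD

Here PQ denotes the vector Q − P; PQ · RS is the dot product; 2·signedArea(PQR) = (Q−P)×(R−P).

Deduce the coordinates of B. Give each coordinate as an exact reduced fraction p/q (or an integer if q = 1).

1. B_x = 27/5  [2·signedArea(BFG) = 0 ∩ 2·signedArea(BAF) = -91/10]
2. B_y = 33/10  [2·signedArea(BFG) = 0 ∩ 2·signedArea(BAF) = -91/10]
   → B = (27/5, 33/10)

B = (27/5, 33/10)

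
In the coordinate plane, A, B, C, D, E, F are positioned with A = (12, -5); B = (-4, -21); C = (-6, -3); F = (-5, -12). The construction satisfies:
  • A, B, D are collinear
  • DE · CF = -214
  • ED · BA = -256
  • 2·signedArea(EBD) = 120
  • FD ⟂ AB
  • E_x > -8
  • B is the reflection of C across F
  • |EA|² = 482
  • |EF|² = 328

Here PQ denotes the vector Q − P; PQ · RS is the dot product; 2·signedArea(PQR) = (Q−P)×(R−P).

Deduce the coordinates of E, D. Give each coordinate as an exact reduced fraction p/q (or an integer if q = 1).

D = (0, -17)
E = (-7, 6)

1. D_x = 0  [A, B, D are collinear ∩ FD ⟂ AB]
2. D_y = -17  [A, B, D are collinear ∩ FD ⟂ AB]
   → D = (0, -17)
3. E_x = -7  [2·signedArea(EBD) = 120 ∩ DE · CF = -214]
4. E_y = 6  [2·signedArea(EBD) = 120 ∩ DE · CF = -214]
   → E = (-7, 6)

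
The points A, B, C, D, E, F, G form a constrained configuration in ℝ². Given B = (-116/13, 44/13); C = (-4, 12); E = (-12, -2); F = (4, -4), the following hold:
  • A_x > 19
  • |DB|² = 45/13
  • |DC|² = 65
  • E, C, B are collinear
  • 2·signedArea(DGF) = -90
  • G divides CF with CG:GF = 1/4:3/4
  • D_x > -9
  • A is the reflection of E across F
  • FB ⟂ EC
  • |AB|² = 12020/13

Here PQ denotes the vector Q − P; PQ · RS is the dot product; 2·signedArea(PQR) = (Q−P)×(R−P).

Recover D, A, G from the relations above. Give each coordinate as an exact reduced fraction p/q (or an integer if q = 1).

A = (20, -6)
D = (-8, 5)
G = (-2, 8)

1. A_x = 20  [A is the reflection of E across F]
2. A_y = -6  [A is the reflection of E across F]
   → A = (20, -6)
3. G_x = -2  [G divides CF with CG:GF = 1/4:3/4]
4. G_y = 8  [G divides CF with CG:GF = 1/4:3/4]
   → G = (-2, 8)
5. D_x = -8  [line 12·x + 6·y + 66 = 0 ∩ |DC|² = 65]
6. D_y = 5  [line 12·x + 6·y + 66 = 0 ∩ |DC|² = 65]
   → D = (-8, 5)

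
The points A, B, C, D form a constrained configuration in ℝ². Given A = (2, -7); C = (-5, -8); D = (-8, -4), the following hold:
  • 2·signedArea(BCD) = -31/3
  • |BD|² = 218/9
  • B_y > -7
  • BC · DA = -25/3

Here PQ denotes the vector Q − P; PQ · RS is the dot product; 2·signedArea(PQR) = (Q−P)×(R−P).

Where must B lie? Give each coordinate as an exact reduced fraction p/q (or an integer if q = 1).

B = (-11/3, -19/3)

1. B_x = -11/3  [BC · DA = -25/3 ∩ 2·signedArea(BCD) = -31/3]
2. B_y = -19/3  [BC · DA = -25/3 ∩ 2·signedArea(BCD) = -31/3]
   → B = (-11/3, -19/3)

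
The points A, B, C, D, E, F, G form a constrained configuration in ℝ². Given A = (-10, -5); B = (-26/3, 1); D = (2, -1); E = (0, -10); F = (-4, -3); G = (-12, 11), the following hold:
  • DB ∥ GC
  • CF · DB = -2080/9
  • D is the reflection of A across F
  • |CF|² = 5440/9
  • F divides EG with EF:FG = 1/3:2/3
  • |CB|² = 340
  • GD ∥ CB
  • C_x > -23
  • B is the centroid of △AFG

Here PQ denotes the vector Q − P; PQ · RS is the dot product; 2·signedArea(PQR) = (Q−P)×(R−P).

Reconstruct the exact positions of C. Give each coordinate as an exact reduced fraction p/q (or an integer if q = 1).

C = (-68/3, 13)

1. C_x = -68/3  [GD ∥ CB ∩ DB ∥ GC]
2. C_y = 13  [GD ∥ CB ∩ DB ∥ GC]
   → C = (-68/3, 13)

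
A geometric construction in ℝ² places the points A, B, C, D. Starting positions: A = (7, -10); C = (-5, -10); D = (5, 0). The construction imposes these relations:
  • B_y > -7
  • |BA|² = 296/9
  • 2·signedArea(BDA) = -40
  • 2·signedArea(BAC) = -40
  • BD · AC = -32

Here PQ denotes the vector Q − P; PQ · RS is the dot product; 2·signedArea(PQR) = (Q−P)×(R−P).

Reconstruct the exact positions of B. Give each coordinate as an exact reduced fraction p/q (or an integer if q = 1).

1. B_x = 7/3  [2·signedArea(BDA) = -40 ∩ 2·signedArea(BAC) = -40]
2. B_y = -20/3  [2·signedArea(BDA) = -40 ∩ 2·signedArea(BAC) = -40]
   → B = (7/3, -20/3)

B = (7/3, -20/3)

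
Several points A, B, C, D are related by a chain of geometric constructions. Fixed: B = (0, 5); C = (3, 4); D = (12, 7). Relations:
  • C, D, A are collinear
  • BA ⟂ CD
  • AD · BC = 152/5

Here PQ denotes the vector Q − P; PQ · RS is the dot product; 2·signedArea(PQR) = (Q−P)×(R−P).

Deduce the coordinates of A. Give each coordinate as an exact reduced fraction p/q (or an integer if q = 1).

A = (3/5, 16/5)

1. A_x = 3/5  [C, D, A are collinear ∩ BA ⟂ CD]
2. A_y = 16/5  [C, D, A are collinear ∩ BA ⟂ CD]
   → A = (3/5, 16/5)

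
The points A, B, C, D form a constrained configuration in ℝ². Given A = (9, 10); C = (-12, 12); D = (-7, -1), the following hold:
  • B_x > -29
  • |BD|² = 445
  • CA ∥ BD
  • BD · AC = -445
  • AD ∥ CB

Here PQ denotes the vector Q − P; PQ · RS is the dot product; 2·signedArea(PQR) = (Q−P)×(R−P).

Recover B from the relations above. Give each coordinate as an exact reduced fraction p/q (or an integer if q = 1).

1. B_x = -28  [CA ∥ BD ∩ AD ∥ CB]
2. B_y = 1  [CA ∥ BD ∩ AD ∥ CB]
   → B = (-28, 1)

B = (-28, 1)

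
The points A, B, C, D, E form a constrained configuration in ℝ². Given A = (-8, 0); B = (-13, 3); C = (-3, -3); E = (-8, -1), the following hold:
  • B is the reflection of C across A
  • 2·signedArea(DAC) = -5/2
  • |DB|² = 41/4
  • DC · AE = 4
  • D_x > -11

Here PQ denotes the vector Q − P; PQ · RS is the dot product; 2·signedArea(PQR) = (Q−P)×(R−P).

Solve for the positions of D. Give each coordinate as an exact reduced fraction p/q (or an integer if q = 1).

D = (-21/2, 1)

1. D_x = -21/2  [DC · AE = 4 ∩ 2·signedArea(DAC) = -5/2]
2. D_y = 1  [DC · AE = 4 ∩ 2·signedArea(DAC) = -5/2]
   → D = (-21/2, 1)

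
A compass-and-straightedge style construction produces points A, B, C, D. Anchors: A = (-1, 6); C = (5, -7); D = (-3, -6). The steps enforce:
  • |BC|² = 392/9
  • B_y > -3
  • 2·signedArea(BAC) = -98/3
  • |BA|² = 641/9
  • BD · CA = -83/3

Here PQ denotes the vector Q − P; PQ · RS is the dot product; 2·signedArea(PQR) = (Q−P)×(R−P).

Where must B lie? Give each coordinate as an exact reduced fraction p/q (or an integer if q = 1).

B = (1/3, -7/3)

1. B_x = 1/3  [2·signedArea(BAC) = -98/3 ∩ BD · CA = -83/3]
2. B_y = -7/3  [2·signedArea(BAC) = -98/3 ∩ BD · CA = -83/3]
   → B = (1/3, -7/3)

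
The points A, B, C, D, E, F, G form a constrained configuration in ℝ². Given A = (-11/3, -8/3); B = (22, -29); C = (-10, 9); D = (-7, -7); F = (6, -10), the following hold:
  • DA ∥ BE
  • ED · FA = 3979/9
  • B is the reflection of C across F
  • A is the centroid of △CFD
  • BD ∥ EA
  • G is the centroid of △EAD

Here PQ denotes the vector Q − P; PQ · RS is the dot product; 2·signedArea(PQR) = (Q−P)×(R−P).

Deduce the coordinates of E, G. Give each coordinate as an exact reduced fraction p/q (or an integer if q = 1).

E = (76/3, -74/3)
G = (44/9, -103/9)

1. E_x = 76/3  [BD ∥ EA ∩ DA ∥ BE]
2. E_y = -74/3  [BD ∥ EA ∩ DA ∥ BE]
   → E = (76/3, -74/3)
3. G_x = 44/9  [G is the centroid of △EAD]
4. G_y = -103/9  [G is the centroid of △EAD]
   → G = (44/9, -103/9)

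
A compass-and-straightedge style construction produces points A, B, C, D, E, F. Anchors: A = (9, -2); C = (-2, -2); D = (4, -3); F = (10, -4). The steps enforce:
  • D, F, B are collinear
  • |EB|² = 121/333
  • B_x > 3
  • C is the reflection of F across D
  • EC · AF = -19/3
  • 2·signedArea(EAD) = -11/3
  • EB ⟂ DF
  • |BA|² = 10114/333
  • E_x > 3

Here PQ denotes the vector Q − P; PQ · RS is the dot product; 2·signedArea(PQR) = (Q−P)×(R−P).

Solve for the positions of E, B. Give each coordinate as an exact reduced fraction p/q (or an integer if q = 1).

1. E_x = 11/3  [EC · AF = -19/3 ∩ 2·signedArea(EAD) = -11/3]
2. E_y = -7/3  [EC · AF = -19/3 ∩ 2·signedArea(EAD) = -11/3]
   → E = (11/3, -7/3)
3. B_x = 132/37  [D, F, B are collinear ∩ EB ⟂ DF]
4. B_y = -325/111  [D, F, B are collinear ∩ EB ⟂ DF]
   → B = (132/37, -325/111)

B = (132/37, -325/111)
E = (11/3, -7/3)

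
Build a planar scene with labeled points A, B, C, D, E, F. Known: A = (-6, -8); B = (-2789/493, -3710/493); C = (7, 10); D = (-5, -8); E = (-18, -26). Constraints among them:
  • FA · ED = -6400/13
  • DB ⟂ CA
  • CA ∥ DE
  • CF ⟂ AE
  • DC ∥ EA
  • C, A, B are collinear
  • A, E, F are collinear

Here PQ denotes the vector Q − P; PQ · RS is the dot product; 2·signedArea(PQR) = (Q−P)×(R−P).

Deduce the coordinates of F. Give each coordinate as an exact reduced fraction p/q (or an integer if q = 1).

F = (82/13, 136/13)

1. F_x = 82/13  [A, E, F are collinear ∩ CF ⟂ AE]
2. F_y = 136/13  [A, E, F are collinear ∩ CF ⟂ AE]
   → F = (82/13, 136/13)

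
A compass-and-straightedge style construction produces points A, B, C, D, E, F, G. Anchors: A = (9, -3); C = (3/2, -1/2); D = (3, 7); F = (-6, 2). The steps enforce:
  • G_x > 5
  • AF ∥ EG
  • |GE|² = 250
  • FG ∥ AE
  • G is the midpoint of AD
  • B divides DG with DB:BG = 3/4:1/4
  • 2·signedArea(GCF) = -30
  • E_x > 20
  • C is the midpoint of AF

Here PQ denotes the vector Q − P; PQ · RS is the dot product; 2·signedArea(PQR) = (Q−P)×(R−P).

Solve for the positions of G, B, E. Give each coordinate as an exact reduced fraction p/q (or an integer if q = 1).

B = (21/4, 13/4)
E = (21, -3)
G = (6, 2)

1. G_x = 6  [G is the midpoint of AD]
2. G_y = 2  [G is the midpoint of AD]
   → G = (6, 2)
3. B_x = 21/4  [B divides DG with DB:BG = 3/4:1/4]
4. B_y = 13/4  [B divides DG with DB:BG = 3/4:1/4]
   → B = (21/4, 13/4)
5. E_x = 21  [AF ∥ EG ∩ FG ∥ AE]
6. E_y = -3  [AF ∥ EG ∩ FG ∥ AE]
   → E = (21, -3)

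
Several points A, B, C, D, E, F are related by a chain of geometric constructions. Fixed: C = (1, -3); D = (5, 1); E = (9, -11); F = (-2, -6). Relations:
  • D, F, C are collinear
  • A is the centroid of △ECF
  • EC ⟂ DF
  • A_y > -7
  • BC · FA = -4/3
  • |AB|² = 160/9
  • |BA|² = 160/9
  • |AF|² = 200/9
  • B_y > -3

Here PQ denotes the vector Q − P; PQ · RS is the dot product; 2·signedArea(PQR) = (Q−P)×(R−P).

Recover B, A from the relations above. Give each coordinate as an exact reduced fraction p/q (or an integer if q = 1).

A = (8/3, -20/3)
B = (4/3, -8/3)

1. A_x = 8/3  [A is the centroid of △ECF]
2. A_y = -20/3  [A is the centroid of △ECF]
   → A = (8/3, -20/3)
3. B_x = 4/3  [line -14/3·x + 2/3·y + 8 = 0 ∩ |BA|² = 160/9]
4. B_y = -8/3  [line -14/3·x + 2/3·y + 8 = 0 ∩ |BA|² = 160/9]
   → B = (4/3, -8/3)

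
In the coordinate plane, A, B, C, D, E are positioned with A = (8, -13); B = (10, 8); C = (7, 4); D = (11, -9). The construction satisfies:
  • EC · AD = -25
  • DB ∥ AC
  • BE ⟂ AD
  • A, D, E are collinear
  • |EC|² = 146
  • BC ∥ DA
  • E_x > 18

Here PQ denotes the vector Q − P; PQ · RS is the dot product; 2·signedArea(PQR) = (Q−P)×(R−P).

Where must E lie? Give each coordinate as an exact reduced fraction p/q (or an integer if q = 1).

E = (94/5, 7/5)

1. E_x = 94/5  [A, D, E are collinear ∩ BE ⟂ AD]
2. E_y = 7/5  [A, D, E are collinear ∩ BE ⟂ AD]
   → E = (94/5, 7/5)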